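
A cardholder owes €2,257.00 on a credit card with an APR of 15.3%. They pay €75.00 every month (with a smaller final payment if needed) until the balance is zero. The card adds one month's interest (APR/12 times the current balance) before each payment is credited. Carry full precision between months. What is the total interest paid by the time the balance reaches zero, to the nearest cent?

Monthly rate r = 15.3%/12 = 1.275% = 0.01275.
Payoff takes n = ⌈−ln(1 − rB₀/P)/ln(1+r)⌉ = ⌈38.203⌉ = 39 payments; the last is €15.28.
Total paid = 38·€75.00 + €15.28 = €2,865.28.
Total interest = total paid − principal = €2,865.28 − €2,257.00 = €608.28.

€608.28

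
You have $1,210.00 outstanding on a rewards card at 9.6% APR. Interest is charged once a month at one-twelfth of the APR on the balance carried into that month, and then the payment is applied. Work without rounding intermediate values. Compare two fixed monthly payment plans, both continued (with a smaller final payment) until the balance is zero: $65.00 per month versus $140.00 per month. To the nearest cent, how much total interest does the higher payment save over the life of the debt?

$56.58

Monthly rate r = 9.6%/12 = 0.8% = 0.008.
At $65.00/mo: n = ⌈−ln(1 − rB₀/P)/ln(1+r)⌉ = 21 payments (last $15.46); total interest = total paid − $1,210.00 = $105.46.
At $140.00/mo: 9 payments (last $138.88); total interest $48.88.
Interest saved = $105.46 − $48.88 = $56.58.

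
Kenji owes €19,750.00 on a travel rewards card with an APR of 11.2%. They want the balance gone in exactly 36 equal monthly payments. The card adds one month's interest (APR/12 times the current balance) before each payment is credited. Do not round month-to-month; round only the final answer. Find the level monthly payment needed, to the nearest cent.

€648.46

Monthly rate r = 11.2%/12 = 0.933333% = 0.00933333.
Level-payment amortization: P = B₀·r / (1 − (1+r)^(−n)) = 19750.00·0.00933333 / (1 − 1.00933^(−36)).
Denominator 1 − (1+r)^(−36) = 0.284262421.
P = 184.333 / 0.284262421 ≈ 648.46.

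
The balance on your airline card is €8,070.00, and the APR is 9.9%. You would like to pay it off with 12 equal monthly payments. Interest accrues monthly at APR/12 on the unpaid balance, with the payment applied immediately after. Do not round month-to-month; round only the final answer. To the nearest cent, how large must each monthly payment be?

€709.11

Monthly rate r = 9.9%/12 = 0.825% = 0.00825.
Level-payment amortization: P = B₀·r / (1 − (1+r)^(−n)) = 8070.00·0.00825 / (1 − 1.00825^(−12)).
Denominator 1 − (1+r)^(−12) = 0.0938893564.
P = 66.5775 / 0.0938893564 ≈ 709.11.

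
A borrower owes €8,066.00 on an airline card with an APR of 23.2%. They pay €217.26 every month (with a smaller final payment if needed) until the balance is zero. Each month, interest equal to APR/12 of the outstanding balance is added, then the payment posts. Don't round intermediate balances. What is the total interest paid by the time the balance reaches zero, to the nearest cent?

€6,287.01

Monthly rate r = 23.2%/12 = 1.93333% = 0.0193333.
Payoff takes n = ⌈−ln(1 − rB₀/P)/ln(1+r)⌉ = ⌈66.063⌉ = 67 payments; the last is €13.85.
Total paid = 66·€217.26 + €13.85 = €14,353.01.
Total interest = total paid − principal = €14,353.01 − €8,066.00 = €6,287.01.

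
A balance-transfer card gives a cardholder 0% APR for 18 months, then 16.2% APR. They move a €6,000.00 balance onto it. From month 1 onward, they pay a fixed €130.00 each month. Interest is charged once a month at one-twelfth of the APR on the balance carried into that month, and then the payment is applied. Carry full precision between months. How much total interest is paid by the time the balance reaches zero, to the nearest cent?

€975.71

Promo months 1–18 at r₀ = 0%/12 = 0; months 19+ at r₁ = 16.2%/12 = 0.0135.
After month 18 (no interest yet): B = €6,000.00 − 18·€130.00 = €3,660.00.
Then at r₁ with €130.00/mo: n₂ = −ln(1 − r₁·B/P)/ln(1+r₁) ≈ 35.66 → 36 more payments.
Total paid = 53·€130.00 + €85.71 = €6,975.71; interest = €6,975.71 − €6,000.00 = €975.71.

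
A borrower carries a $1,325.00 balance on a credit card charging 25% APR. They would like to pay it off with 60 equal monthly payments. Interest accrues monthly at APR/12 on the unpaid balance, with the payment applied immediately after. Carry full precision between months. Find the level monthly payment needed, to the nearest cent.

$38.89

Monthly rate r = 25%/12 = 2.08333% = 0.0208333.
Level-payment amortization: P = B₀·r / (1 − (1+r)^(−n)) = 1325.00·0.0208333 / (1 − 1.02083^(−60)).
Denominator 1 − (1+r)^(−60) = 0.70979196.
P = 27.6042 / 0.70979196 ≈ 38.89.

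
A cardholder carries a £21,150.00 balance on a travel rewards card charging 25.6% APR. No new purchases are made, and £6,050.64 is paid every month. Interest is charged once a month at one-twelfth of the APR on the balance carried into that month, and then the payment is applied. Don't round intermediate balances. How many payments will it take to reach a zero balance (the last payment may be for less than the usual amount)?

Monthly rate r = 25.6%/12 = 2.13333% = 0.0213333.
Recurrence: B ← B·(1+r) − £6,050.64.
Month 1: interest £451.20; balance after payment £15,550.56.
Month 2: interest £331.75; balance after payment £9,831.67.
Month 3: interest £209.74; balance after payment £3,990.77.
Month 4: interest £85.14; balance after payment £0.00.

4 months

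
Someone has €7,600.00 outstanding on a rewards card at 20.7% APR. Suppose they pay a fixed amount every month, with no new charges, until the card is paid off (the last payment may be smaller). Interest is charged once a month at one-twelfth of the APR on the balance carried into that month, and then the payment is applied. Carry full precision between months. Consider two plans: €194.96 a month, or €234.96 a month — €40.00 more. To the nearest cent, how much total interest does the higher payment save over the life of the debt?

€1,507.30

Monthly rate r = 20.7%/12 = 1.725% = 0.01725.
At €194.96/mo: n = ⌈−ln(1 − rB₀/P)/ln(1+r)⌉ = 66 payments (last €50.62); total interest = total paid − €7,600.00 = €5,123.02.
At €234.96/mo: 48 payments (last €172.60); total interest €3,615.72.
Interest saved = €5,123.02 − €3,615.72 = €1,507.30.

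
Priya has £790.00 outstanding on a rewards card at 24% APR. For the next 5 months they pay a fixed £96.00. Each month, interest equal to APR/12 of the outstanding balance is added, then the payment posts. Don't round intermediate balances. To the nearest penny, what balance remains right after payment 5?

Monthly rate r = 24%/12 = 2% = 0.02.
Each month: B ← B·(1+r) − £96.00.
Month 1: interest £15.80; balance after payment £709.80.
Month 2: interest £14.20; balance after payment £628.00.
Month 3: interest £12.56; balance after payment £544.56.
Month 4: interest £10.89; balance after payment £459.45.
Month 5: interest £9.19; balance after payment £372.64.

£372.64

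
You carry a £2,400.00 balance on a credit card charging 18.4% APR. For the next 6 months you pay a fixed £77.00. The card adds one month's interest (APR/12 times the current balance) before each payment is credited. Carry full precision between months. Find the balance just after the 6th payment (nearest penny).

£2,149.36

Monthly rate r = 18.4%/12 = 1.53333% = 0.0153333.
Each month: B ← B·(1+r) − £77.00.
Month 1: interest £36.80; balance after payment £2,359.80.
Month 2: interest £36.18; balance after payment £2,318.98.
Month 3: interest £35.56; balance after payment £2,277.54.
Month 4: interest £34.92; balance after payment £2,235.46.
Month 5: interest £34.28; balance after payment £2,192.74.
Month 6: interest £33.62; balance after payment £2,149.36.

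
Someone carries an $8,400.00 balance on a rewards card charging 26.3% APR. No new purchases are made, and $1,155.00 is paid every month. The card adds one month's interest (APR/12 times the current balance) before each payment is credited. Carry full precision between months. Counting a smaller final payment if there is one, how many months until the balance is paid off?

9 payments

Monthly rate r = 26.3%/12 = 2.19167% = 0.0219167.
Recurrence: B ← B·(1+r) − $1,155.00.
Month 1: interest $184.10; balance after payment $7,429.10.
Month 2: interest $162.82; balance after payment $6,436.92.
Closed form: n = −ln(1 − rB₀/P)/ln(1+r) = −ln(0.84061)/ln(1.02192) ≈ 8.009, so the balance reaches zero during payment 9.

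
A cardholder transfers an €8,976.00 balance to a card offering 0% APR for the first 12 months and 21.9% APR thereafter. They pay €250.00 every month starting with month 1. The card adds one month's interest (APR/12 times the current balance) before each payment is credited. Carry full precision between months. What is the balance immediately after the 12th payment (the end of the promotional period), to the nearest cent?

€5,976.00

Promo months 1–12 at r₀ = 0%/12 = 0; months 13+ at r₁ = 21.9%/12 = 0.01825.
After month 12 (no interest yet): B = €8,976.00 − 12·€250.00 = €5,976.00.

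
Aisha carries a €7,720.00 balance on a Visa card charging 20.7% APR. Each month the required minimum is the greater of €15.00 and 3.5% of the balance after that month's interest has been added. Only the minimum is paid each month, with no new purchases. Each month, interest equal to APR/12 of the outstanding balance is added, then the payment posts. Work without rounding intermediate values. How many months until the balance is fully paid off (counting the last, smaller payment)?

Monthly rate r = 20.7%/12 = 1.725% = 0.01725.
While 3.5% of the post-interest balance exceeds €15.00, each month B ← (B·(1+r))·(1 − 0.035), i.e. B shrinks by the factor (1+r)·0.965 = 0.98165.
This holds for months 1–157. Entering month 158 the balance is €421.26; 3.5% of the post-interest balance is now below €15.00, so the flat €15.00 minimum applies from here.
From month 158 a fixed €15.00 at rate r clears €421.26 in 39 more payments. Total: 157 + 39 = 196 months.

196 months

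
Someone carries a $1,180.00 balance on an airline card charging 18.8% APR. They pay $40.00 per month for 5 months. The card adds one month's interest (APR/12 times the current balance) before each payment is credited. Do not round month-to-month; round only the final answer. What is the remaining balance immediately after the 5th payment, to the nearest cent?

$1,069.01

Monthly rate r = 18.8%/12 = 1.56667% = 0.0156667.
Each month: B ← B·(1+r) − $40.00.
Month 1: interest $18.49; balance after payment $1,158.49.
Month 2: interest $18.15; balance after payment $1,136.64.
Month 3: interest $17.81; balance after payment $1,114.44.
Month 4: interest $17.46; balance after payment $1,091.90.
Month 5: interest $17.11; balance after payment $1,069.01.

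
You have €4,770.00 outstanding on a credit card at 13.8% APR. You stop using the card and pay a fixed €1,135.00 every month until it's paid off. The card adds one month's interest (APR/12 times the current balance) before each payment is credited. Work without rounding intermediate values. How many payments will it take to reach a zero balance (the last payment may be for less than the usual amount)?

5 payments

Monthly rate r = 13.8%/12 = 1.15% = 0.0115.
Recurrence: B ← B·(1+r) − €1,135.00.
Month 1: interest €54.85; balance after payment €3,689.85.
Month 2: interest €42.43; balance after payment €2,597.29.
Month 3: interest €29.87; balance after payment €1,492.16.
Month 4: interest €17.16; balance after payment €374.32.
Month 5: interest €4.30; balance after payment €0.00.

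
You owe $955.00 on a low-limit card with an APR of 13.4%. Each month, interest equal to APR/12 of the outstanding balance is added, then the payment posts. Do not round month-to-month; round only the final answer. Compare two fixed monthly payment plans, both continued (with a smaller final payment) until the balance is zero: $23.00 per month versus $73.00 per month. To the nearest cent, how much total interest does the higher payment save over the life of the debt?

Monthly rate r = 13.4%/12 = 1.11667% = 0.0111667.
At $23.00/mo: n = ⌈−ln(1 − rB₀/P)/ln(1+r)⌉ = 57 payments (last $2.33); total interest = total paid − $955.00 = $335.33.
At $73.00/mo: 15 payments (last $16.22); total interest $83.22.
Interest saved = $335.33 − $83.22 = $252.11.

$252.11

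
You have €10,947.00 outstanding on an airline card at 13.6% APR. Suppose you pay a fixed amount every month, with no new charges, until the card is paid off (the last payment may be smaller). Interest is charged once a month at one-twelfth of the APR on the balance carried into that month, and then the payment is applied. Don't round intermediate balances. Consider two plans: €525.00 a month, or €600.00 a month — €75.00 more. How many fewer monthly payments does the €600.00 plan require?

3 fewer payments

Monthly rate r = 13.6%/12 = 1.13333% = 0.0113333.
At €525.00/mo: n = ⌈−ln(1 − rB₀/P)/ln(1+r)⌉ = 24 payments (last €484.74); total interest = total paid − €10,947.00 = €1,612.74.
At €600.00/mo: 21 payments (last €334.05); total interest €1,387.05.
Payments saved = 24 − 21 = 3.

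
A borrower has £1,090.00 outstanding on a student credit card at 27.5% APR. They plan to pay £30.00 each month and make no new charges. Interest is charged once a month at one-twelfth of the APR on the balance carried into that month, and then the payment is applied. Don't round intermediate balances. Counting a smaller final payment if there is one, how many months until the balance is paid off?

Monthly rate r = 27.5%/12 = 2.29167% = 0.0229167.
Recurrence: B ← B·(1+r) − £30.00.
Month 1: interest £24.98; balance after payment £1,084.98.
Month 2: interest £24.86; balance after payment £1,079.84.
Closed form: n = −ln(1 − rB₀/P)/ln(1+r) = −ln(0.16736)/ln(1.02292) ≈ 78.895, so the balance reaches zero during payment 79.

79 months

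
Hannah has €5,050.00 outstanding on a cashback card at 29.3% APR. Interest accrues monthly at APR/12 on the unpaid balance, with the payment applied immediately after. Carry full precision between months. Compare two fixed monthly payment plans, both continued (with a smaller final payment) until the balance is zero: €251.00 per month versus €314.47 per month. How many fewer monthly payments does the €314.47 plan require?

Monthly rate r = 29.3%/12 = 2.44167% = 0.0244167.
At €251.00/mo: n = ⌈−ln(1 − rB₀/P)/ln(1+r)⌉ = 29 payments (last €3.67); total interest = total paid − €5,050.00 = €1,981.67.
At €314.47/mo: 21 payments (last €200.08); total interest €1,439.48.
Payments saved = 29 − 21 = 8.

8 fewer payments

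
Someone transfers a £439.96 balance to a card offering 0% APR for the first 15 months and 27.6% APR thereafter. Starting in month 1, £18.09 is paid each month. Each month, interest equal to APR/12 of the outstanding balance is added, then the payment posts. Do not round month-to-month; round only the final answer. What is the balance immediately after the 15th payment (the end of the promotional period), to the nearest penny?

Promo months 1–15 at r₀ = 0%/12 = 0; months 16+ at r₁ = 27.6%/12 = 0.023.
After month 15 (no interest yet): B = £439.96 − 15·£18.09 = £168.61.

£168.61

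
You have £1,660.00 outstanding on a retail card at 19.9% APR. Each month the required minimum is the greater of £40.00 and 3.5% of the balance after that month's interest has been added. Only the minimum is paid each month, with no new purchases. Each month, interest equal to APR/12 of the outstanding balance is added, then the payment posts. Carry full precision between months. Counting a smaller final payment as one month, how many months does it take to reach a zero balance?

Monthly rate r = 19.9%/12 = 1.65833% = 0.0165833.
While 3.5% of the post-interest balance exceeds £40.00, each month B ← (B·(1+r))·(1 − 0.035), i.e. B shrinks by the factor (1+r)·0.965 = 0.981.
This holds for months 1–21. Entering month 22 the balance is £1,109.65; 3.5% of the post-interest balance is now below £40.00, so the flat £40.00 minimum applies from here.
From month 22 a fixed £40.00 at rate r clears £1,109.65 in 38 more payments. Total: 21 + 38 = 59 months.

59 months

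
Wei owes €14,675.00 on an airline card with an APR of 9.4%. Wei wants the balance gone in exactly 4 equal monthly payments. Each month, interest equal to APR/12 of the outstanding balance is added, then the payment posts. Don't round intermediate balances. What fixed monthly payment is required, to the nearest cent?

€3,740.88

Monthly rate r = 9.4%/12 = 0.783333% = 0.00783333.
Level-payment amortization: P = B₀·r / (1 − (1+r)^(−n)) = 14675.00·0.00783333 / (1 − 1.00783^(−4)).
Denominator 1 − (1+r)^(−4) = 0.0307292053.
P = 114.954 / 0.0307292053 ≈ 3740.88.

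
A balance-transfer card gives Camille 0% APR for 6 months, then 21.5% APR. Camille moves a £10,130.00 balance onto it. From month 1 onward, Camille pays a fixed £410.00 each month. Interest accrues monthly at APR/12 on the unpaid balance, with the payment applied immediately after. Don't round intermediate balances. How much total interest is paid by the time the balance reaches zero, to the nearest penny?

£1,755.26

Promo months 1–6 at r₀ = 0%/12 = 0; months 7+ at r₁ = 21.5%/12 = 0.0179167.
After month 6 (no interest yet): B = £10,130.00 − 6·£410.00 = £7,670.00.
Then at r₁ with £410.00/mo: n₂ = −ln(1 − r₁·B/P)/ln(1+r₁) ≈ 22.99 → 23 more payments.
Total paid = 28·£410.00 + £405.26 = £11,885.26; interest = £11,885.26 − £10,130.00 = £1,755.26.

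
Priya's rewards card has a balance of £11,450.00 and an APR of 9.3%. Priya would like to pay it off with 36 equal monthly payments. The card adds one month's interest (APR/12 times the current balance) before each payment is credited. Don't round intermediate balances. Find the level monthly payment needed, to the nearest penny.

£365.71

Monthly rate r = 9.3%/12 = 0.775% = 0.00775.
Level-payment amortization: P = B₀·r / (1 − (1+r)^(−n)) = 11450.00·0.00775 / (1 − 1.00775^(−36)).
Denominator 1 − (1+r)^(−36) = 0.242645946.
P = 88.7375 / 0.242645946 ≈ 365.71.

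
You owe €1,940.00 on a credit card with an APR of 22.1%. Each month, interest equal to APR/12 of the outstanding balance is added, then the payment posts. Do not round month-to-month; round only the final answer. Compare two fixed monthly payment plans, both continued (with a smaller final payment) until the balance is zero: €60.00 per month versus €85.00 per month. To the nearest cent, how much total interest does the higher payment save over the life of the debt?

€435.77

Monthly rate r = 22.1%/12 = 1.84167% = 0.0184167.
At €60.00/mo: n = ⌈−ln(1 − rB₀/P)/ln(1+r)⌉ = 50 payments (last €35.73); total interest = total paid − €1,940.00 = €1,035.73.
At €85.00/mo: 30 payments (last €74.96); total interest €599.96.
Interest saved = €1,035.73 − €599.96 = €435.77.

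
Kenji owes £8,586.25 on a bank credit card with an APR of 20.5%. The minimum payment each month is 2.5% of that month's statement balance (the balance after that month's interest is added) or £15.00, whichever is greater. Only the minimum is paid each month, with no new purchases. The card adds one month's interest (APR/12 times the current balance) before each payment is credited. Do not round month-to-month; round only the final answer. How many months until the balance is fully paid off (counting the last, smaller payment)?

386 months

Monthly rate r = 20.5%/12 = 1.70833% = 0.0170833.
While 2.5% of the post-interest balance exceeds £15.00, each month B ← (B·(1+r))·(1 − 0.025), i.e. B shrinks by the factor (1+r)·0.975 = 0.99166.
This holds for months 1–320. Entering month 321 the balance is £587.99; 2.5% of the post-interest balance is now below £15.00, so the flat £15.00 minimum applies from here.
From month 321 a fixed £15.00 at rate r clears £587.99 in 66 more payments. Total: 320 + 66 = 386 months.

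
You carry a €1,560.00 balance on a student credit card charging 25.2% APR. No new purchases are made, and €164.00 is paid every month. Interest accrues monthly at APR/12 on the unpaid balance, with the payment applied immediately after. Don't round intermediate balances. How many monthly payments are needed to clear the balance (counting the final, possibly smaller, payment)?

Monthly rate r = 25.2%/12 = 2.1% = 0.021.
Recurrence: B ← B·(1+r) − €164.00.
Month 1: interest €32.76; balance after payment €1,428.76.
Month 2: interest €30.00; balance after payment €1,294.76.
Closed form: n = −ln(1 − rB₀/P)/ln(1+r) = −ln(0.80024)/ln(1.021) ≈ 10.722, so the balance reaches zero during payment 11.

11 payments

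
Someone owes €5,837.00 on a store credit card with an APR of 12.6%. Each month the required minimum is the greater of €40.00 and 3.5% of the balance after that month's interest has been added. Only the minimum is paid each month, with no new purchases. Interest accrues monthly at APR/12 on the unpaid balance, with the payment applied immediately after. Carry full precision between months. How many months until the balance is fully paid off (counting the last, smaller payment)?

Monthly rate r = 12.6%/12 = 1.05% = 0.0105.
While 3.5% of the post-interest balance exceeds €40.00, each month B ← (B·(1+r))·(1 − 0.035), i.e. B shrinks by the factor (1+r)·0.965 = 0.97513.
This holds for months 1–66. Entering month 67 the balance is €1,107.62; 3.5% of the post-interest balance is now below €40.00, so the flat €40.00 minimum applies from here.
From month 67 a fixed €40.00 at rate r clears €1,107.62 in 33 more payments. Total: 66 + 33 = 99 months.

99 months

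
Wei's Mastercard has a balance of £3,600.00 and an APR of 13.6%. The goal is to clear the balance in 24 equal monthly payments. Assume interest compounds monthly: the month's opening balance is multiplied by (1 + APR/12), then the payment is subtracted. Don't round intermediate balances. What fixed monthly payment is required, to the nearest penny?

£172.17

Monthly rate r = 13.6%/12 = 1.13333% = 0.0113333.
Level-payment amortization: P = B₀·r / (1 − (1+r)^(−n)) = 3600.00·0.0113333 / (1 − 1.01133^(−24)).
Denominator 1 − (1+r)^(−24) = 0.236979373.
P = 40.8 / 0.236979373 ≈ 172.17.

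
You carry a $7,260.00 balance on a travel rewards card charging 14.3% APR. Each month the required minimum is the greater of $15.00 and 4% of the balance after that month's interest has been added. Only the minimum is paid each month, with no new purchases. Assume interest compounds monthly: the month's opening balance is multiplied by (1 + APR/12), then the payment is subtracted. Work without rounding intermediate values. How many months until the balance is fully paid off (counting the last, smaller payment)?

133 months

Monthly rate r = 14.3%/12 = 1.19167% = 0.0119167.
While 4% of the post-interest balance exceeds $15.00, each month B ← (B·(1+r))·(1 − 0.04), i.e. B shrinks by the factor (1+r)·0.96 = 0.97144.
This holds for months 1–103. Entering month 104 the balance is $367.10; 4% of the post-interest balance is now below $15.00, so the flat $15.00 minimum applies from here.
From month 104 a fixed $15.00 at rate r clears $367.10 in 30 more payments. Total: 103 + 30 = 133 months.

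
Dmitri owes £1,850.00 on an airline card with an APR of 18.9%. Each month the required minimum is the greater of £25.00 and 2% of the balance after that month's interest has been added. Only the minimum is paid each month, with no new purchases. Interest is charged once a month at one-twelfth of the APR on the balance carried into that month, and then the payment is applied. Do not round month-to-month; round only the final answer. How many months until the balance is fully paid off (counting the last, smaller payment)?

185 months

Monthly rate r = 18.9%/12 = 1.575% = 0.01575.
While 2% of the post-interest balance exceeds £25.00, each month B ← (B·(1+r))·(1 − 0.02), i.e. B shrinks by the factor (1+r)·0.98 = 0.99543.
This holds for months 1–90. Entering month 91 the balance is £1,225.56; 2% of the post-interest balance is now below £25.00, so the flat £25.00 minimum applies from here.
From month 91 a fixed £25.00 at rate r clears £1,225.56 in 95 more payments. Total: 90 + 95 = 185 months.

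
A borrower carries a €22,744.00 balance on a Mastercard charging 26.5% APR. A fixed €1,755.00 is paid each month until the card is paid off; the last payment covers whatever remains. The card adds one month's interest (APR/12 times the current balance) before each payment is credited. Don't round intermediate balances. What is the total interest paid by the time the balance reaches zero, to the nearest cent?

€4,348.43

Monthly rate r = 26.5%/12 = 2.20833% = 0.0220833.
Payoff takes n = ⌈−ln(1 − rB₀/P)/ln(1+r)⌉ = ⌈15.435⌉ = 16 payments; the last is €767.43.
Total paid = 15·€1,755.00 + €767.43 = €27,092.43.
Total interest = total paid − principal = €27,092.43 − €22,744.00 = €4,348.43.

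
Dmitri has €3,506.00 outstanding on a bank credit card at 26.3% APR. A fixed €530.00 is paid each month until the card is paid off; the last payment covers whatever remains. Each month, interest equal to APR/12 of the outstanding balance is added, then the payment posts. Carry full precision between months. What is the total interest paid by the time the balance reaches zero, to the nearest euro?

Monthly rate r = 26.3%/12 = 2.19167% = 0.0219167.
Payoff takes n = ⌈−ln(1 − rB₀/P)/ln(1+r)⌉ = ⌈7.225⌉ = 8 payments; the last is €120.10.
Total paid = 7·€530.00 + €120.10 = €3,830.10.
Total interest = total paid − principal = €3,830.10 − €3,506.00 = €324.10.

€324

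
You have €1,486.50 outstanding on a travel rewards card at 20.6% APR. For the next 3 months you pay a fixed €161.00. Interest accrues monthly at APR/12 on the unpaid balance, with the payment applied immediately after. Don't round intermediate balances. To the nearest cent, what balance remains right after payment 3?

€1,073.04

Monthly rate r = 20.6%/12 = 1.71667% = 0.0171667.
Each month: B ← B·(1+r) − €161.00.
Month 1: interest €25.52; balance after payment €1,351.02.
Month 2: interest €23.19; balance after payment €1,213.21.
Month 3: interest €20.83; balance after payment €1,073.04.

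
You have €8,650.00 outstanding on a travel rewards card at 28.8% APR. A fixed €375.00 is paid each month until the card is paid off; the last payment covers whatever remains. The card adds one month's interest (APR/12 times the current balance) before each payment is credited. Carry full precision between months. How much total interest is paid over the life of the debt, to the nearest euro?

Monthly rate r = 28.8%/12 = 2.4% = 0.024.
Payoff takes n = ⌈−ln(1 − rB₀/P)/ln(1+r)⌉ = ⌈34.008⌉ = 35 payments; the last is €2.85.
Total paid = 34·€375.00 + €2.85 = €12,752.85.
Total interest = total paid − principal = €12,752.85 − €8,650.00 = €4,102.85.

€4,103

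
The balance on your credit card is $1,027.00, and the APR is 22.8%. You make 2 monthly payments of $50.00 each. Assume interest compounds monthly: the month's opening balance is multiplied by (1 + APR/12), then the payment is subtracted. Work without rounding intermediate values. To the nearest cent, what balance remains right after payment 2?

Monthly rate r = 22.8%/12 = 1.9% = 0.019.
Each month: B ← B·(1+r) − $50.00.
Month 1: interest $19.51; balance after payment $996.51.
Month 2: interest $18.93; balance after payment $965.45.

$965.45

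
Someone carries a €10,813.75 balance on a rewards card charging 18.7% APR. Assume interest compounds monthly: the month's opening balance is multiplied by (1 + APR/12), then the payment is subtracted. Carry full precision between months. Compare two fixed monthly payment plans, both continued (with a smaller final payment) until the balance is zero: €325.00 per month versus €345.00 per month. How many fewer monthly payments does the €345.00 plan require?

4 fewer payments

Monthly rate r = 18.7%/12 = 1.55833% = 0.0155833.
At €325.00/mo: n = ⌈−ln(1 − rB₀/P)/ln(1+r)⌉ = 48 payments (last €86.49); total interest = total paid − €10,813.75 = €4,547.74.
At €345.00/mo: 44 payments (last €120.83); total interest €4,142.08.
Payments saved = 48 − 44 = 4.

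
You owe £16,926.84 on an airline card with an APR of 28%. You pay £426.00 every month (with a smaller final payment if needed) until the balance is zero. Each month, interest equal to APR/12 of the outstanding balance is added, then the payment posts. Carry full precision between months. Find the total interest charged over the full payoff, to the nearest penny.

Monthly rate r = 28%/12 = 2.33333% = 0.0233333.
Payoff takes n = ⌈−ln(1 − rB₀/P)/ln(1+r)⌉ = ⌈113.554⌉ = 114 payments; the last is £237.14.
Total paid = 113·£426.00 + £237.14 = £48,375.14.
Total interest = total paid − principal = £48,375.14 − £16,926.84 = £31,448.30.

£31,448.30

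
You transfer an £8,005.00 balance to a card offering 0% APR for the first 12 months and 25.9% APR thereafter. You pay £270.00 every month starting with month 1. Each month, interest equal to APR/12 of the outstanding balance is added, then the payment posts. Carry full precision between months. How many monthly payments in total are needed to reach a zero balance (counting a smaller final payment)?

Promo months 1–12 at r₀ = 0%/12 = 0; months 13+ at r₁ = 25.9%/12 = 0.0215833.
After month 12 (no interest yet): B = £8,005.00 − 12·£270.00 = £4,765.00.
Then at r₁ with £270.00/mo: n₂ = −ln(1 − r₁·B/P)/ln(1+r₁) ≈ 22.46 → 23 more payments.

35 months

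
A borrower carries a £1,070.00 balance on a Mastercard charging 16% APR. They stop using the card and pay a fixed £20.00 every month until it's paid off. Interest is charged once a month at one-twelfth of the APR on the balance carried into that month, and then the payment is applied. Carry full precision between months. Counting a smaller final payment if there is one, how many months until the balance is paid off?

Monthly rate r = 16%/12 = 1.33333% = 0.0133333.
Recurrence: B ← B·(1+r) − £20.00.
Month 1: interest £14.27; balance after payment £1,064.27.
Month 2: interest £14.19; balance after payment £1,058.46.
Closed form: n = −ln(1 − rB₀/P)/ln(1+r) = −ln(0.28667)/ln(1.01333) ≈ 94.331, so the balance reaches zero during payment 95.

95 months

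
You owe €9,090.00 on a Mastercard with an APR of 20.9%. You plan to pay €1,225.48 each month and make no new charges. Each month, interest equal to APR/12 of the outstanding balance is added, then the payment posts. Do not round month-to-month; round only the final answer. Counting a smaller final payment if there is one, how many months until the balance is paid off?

9 months

Monthly rate r = 20.9%/12 = 1.74167% = 0.0174167.
Recurrence: B ← B·(1+r) − €1,225.48.
Month 1: interest €158.32; balance after payment €8,022.84.
Month 2: interest €139.73; balance after payment €6,937.09.
Closed form: n = −ln(1 − rB₀/P)/ln(1+r) = −ln(0.87081)/ln(1.01742) ≈ 8.011, so the balance reaches zero during payment 9.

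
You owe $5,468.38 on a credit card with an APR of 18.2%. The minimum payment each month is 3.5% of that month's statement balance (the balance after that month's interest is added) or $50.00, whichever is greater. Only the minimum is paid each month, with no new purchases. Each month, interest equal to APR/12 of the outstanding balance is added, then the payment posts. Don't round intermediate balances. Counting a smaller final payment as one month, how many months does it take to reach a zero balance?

Monthly rate r = 18.2%/12 = 1.51667% = 0.0151667.
While 3.5% of the post-interest balance exceeds $50.00, each month B ← (B·(1+r))·(1 − 0.035), i.e. B shrinks by the factor (1+r)·0.965 = 0.97964.
This holds for months 1–66. Entering month 67 the balance is $1,406.46; 3.5% of the post-interest balance is now below $50.00, so the flat $50.00 minimum applies from here.
From month 67 a fixed $50.00 at rate r clears $1,406.46 in 37 more payments. Total: 66 + 37 = 103 months.

103 months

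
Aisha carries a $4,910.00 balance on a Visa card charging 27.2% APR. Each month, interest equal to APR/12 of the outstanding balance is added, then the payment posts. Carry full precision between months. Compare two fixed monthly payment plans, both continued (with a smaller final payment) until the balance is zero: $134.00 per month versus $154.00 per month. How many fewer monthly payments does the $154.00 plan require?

Monthly rate r = 27.2%/12 = 2.26667% = 0.0226667.
At $134.00/mo: n = ⌈−ln(1 − rB₀/P)/ln(1+r)⌉ = 80 payments (last $27.19); total interest = total paid − $4,910.00 = $5,703.19.
At $154.00/mo: 58 payments (last $34.81); total interest $3,902.81.
Payments saved = 80 − 58 = 22.

22 fewer payments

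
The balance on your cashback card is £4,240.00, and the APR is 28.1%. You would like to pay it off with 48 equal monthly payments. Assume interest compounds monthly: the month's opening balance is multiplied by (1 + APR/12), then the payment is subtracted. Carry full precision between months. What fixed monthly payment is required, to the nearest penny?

£148.02

Monthly rate r = 28.1%/12 = 2.34167% = 0.0234167.
Level-payment amortization: P = B₀·r / (1 − (1+r)^(−n)) = 4240.00·0.0234167 / (1 − 1.02342^(−48)).
Denominator 1 − (1+r)^(−48) = 0.670784174.
P = 99.2867 / 0.670784174 ≈ 148.02.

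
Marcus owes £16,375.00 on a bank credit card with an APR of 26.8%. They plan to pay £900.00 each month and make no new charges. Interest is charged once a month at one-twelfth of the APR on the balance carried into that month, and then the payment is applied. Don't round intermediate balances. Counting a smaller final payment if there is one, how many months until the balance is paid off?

24 payments

Monthly rate r = 26.8%/12 = 2.23333% = 0.0223333.
Recurrence: B ← B·(1+r) − £900.00.
Month 1: interest £365.71; balance after payment £15,840.71.
Month 2: interest £353.78; balance after payment £15,294.48.
Closed form: n = −ln(1 − rB₀/P)/ln(1+r) = −ln(0.59366)/ln(1.02233) ≈ 23.608, so the balance reaches zero during payment 24.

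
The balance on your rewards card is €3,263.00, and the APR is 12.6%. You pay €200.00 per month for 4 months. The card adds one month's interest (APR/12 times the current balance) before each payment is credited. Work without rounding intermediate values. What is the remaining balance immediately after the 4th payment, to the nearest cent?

€2,589.53

Monthly rate r = 12.6%/12 = 1.05% = 0.0105.
Each month: B ← B·(1+r) − €200.00.
Month 1: interest €34.26; balance after payment €3,097.26.
Month 2: interest €32.52; balance after payment €2,929.78.
Month 3: interest €30.76; balance after payment €2,760.55.
Month 4: interest €28.99; balance after payment €2,589.53.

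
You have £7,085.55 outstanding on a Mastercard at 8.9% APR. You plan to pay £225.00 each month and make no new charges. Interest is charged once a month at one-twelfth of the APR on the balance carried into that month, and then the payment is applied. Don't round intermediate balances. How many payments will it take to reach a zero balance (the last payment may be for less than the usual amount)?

Monthly rate r = 8.9%/12 = 0.741667% = 0.00741667.
Recurrence: B ← B·(1+r) − £225.00.
Month 1: interest £52.55; balance after payment £6,913.10.
Month 2: interest £51.27; balance after payment £6,739.37.
Closed form: n = −ln(1 − rB₀/P)/ln(1+r) = −ln(0.76644)/ln(1.00742) ≈ 35.998, so the balance reaches zero during payment 36.

36 months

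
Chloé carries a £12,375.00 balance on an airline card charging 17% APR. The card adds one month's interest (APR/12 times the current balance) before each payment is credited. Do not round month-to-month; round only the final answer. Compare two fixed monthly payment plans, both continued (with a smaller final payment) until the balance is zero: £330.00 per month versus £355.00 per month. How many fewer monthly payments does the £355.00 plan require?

Monthly rate r = 17%/12 = 1.41667% = 0.0141667.
At £330.00/mo: n = ⌈−ln(1 − rB₀/P)/ln(1+r)⌉ = 54 payments (last £284.62); total interest = total paid − £12,375.00 = £5,399.62.
At £355.00/mo: 49 payments (last £143.69); total interest £4,808.69.
Payments saved = 54 − 49 = 5.

5 fewer payments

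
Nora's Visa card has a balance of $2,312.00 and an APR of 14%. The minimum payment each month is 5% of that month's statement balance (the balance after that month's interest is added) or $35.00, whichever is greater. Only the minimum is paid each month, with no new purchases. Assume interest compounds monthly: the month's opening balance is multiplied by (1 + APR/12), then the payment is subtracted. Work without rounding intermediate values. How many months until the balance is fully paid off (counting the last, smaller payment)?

53 months

Monthly rate r = 14%/12 = 1.16667% = 0.0116667.
While 5% of the post-interest balance exceeds $35.00, each month B ← (B·(1+r))·(1 − 0.05), i.e. B shrinks by the factor (1+r)·0.95 = 0.96108.
This holds for months 1–31. Entering month 32 the balance is $675.43; 5% of the post-interest balance is now below $35.00, so the flat $35.00 minimum applies from here.
From month 32 a fixed $35.00 at rate r clears $675.43 in 22 more payments. Total: 31 + 22 = 53 months.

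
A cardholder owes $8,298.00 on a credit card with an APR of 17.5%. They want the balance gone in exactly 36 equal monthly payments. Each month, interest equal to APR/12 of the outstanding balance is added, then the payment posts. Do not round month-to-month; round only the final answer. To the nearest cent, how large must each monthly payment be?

$297.92

Monthly rate r = 17.5%/12 = 1.45833% = 0.0145833.
Level-payment amortization: P = B₀·r / (1 − (1+r)^(−n)) = 8298.00·0.0145833 / (1 − 1.01458^(−36)).
Denominator 1 − (1+r)^(−36) = 0.406197609.
P = 121.013 / 0.406197609 ≈ 297.92.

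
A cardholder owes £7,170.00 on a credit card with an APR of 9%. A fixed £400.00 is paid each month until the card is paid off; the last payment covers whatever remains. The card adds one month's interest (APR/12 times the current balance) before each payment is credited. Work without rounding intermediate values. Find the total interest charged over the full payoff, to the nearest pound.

Monthly rate r = 9%/12 = 0.75% = 0.0075.
Payoff takes n = ⌈−ln(1 − rB₀/P)/ln(1+r)⌉ = ⌈19.322⌉ = 20 payments; the last is £129.20.
Total paid = 19·£400.00 + £129.20 = £7,729.20.
Total interest = total paid − principal = £7,729.20 − £7,170.00 = £559.20.

£559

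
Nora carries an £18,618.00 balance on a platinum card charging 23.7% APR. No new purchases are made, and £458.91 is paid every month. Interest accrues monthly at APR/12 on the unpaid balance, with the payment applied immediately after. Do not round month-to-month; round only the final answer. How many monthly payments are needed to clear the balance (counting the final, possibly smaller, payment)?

Monthly rate r = 23.7%/12 = 1.975% = 0.01975.
Recurrence: B ← B·(1+r) − £458.91.
Month 1: interest £367.71; balance after payment £18,526.80.
Month 2: interest £365.90; balance after payment £18,433.79.
Closed form: n = −ln(1 − rB₀/P)/ln(1+r) = −ln(0.19874)/ln(1.01975) ≈ 82.615, so the balance reaches zero during payment 83.

83 months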